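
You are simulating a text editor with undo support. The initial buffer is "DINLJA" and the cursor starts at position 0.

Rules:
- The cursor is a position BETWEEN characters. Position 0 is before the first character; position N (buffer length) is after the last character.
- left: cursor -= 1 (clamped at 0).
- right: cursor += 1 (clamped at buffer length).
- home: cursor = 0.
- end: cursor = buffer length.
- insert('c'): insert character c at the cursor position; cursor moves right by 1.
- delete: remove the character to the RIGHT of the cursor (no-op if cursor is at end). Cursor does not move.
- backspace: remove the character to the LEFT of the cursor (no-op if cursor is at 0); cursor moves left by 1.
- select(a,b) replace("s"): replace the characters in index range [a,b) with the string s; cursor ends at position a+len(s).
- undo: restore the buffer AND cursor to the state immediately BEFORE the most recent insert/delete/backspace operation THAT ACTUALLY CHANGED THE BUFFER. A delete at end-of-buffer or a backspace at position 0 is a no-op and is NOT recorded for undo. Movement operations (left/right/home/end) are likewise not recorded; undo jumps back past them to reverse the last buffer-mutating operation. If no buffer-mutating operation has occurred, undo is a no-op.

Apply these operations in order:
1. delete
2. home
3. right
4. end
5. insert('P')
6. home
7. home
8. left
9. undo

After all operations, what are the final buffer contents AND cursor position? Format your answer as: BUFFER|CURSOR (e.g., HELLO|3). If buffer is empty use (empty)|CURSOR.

After op 1 (delete): buf='INLJA' cursor=0
After op 2 (home): buf='INLJA' cursor=0
After op 3 (right): buf='INLJA' cursor=1
After op 4 (end): buf='INLJA' cursor=5
After op 5 (insert('P')): buf='INLJAP' cursor=6
After op 6 (home): buf='INLJAP' cursor=0
After op 7 (home): buf='INLJAP' cursor=0
After op 8 (left): buf='INLJAP' cursor=0
After op 9 (undo): buf='INLJA' cursor=5

Answer: INLJA|5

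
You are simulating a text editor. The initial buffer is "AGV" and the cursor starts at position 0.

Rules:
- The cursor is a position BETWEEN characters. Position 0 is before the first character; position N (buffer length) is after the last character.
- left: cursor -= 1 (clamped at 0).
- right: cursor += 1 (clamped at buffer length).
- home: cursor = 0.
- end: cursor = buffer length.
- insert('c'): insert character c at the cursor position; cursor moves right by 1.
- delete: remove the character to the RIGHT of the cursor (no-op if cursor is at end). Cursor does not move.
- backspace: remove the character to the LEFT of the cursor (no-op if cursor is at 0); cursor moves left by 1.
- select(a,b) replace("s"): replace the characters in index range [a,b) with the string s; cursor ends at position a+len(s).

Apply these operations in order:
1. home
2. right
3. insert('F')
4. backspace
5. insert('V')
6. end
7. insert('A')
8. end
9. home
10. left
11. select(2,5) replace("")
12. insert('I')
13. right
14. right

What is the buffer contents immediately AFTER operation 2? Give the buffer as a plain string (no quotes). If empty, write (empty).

Answer: AGV

Derivation:
After op 1 (home): buf='AGV' cursor=0
After op 2 (right): buf='AGV' cursor=1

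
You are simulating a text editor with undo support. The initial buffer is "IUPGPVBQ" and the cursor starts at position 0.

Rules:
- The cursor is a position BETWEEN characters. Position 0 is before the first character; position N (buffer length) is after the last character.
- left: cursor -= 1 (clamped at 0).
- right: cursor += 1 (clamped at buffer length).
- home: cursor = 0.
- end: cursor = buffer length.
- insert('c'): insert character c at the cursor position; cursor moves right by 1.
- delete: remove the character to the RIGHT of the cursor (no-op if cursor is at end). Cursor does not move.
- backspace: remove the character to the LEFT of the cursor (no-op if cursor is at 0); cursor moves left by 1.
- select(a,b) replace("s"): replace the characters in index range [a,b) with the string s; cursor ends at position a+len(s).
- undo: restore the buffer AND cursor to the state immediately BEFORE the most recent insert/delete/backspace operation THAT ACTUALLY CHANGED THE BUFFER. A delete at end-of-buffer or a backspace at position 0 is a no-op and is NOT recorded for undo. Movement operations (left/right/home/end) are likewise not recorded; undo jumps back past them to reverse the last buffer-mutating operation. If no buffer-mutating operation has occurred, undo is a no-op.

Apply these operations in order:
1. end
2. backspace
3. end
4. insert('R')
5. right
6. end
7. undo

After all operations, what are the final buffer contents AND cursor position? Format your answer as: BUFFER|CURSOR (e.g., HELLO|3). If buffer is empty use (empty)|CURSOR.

After op 1 (end): buf='IUPGPVBQ' cursor=8
After op 2 (backspace): buf='IUPGPVB' cursor=7
After op 3 (end): buf='IUPGPVB' cursor=7
After op 4 (insert('R')): buf='IUPGPVBR' cursor=8
After op 5 (right): buf='IUPGPVBR' cursor=8
After op 6 (end): buf='IUPGPVBR' cursor=8
After op 7 (undo): buf='IUPGPVB' cursor=7

Answer: IUPGPVB|7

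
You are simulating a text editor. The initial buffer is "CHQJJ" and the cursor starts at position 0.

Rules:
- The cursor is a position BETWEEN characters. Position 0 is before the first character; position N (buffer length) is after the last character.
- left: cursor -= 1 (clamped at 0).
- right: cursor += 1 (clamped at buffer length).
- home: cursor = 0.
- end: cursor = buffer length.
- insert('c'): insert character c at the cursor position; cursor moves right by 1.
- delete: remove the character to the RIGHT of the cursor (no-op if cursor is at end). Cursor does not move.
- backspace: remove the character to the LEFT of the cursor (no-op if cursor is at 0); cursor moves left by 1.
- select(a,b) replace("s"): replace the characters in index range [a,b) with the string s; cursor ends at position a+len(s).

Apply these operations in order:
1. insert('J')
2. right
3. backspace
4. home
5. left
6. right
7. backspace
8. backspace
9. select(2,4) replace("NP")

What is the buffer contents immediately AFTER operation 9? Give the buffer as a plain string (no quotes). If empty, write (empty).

After op 1 (insert('J')): buf='JCHQJJ' cursor=1
After op 2 (right): buf='JCHQJJ' cursor=2
After op 3 (backspace): buf='JHQJJ' cursor=1
After op 4 (home): buf='JHQJJ' cursor=0
After op 5 (left): buf='JHQJJ' cursor=0
After op 6 (right): buf='JHQJJ' cursor=1
After op 7 (backspace): buf='HQJJ' cursor=0
After op 8 (backspace): buf='HQJJ' cursor=0
After op 9 (select(2,4) replace("NP")): buf='HQNP' cursor=4

Answer: HQNP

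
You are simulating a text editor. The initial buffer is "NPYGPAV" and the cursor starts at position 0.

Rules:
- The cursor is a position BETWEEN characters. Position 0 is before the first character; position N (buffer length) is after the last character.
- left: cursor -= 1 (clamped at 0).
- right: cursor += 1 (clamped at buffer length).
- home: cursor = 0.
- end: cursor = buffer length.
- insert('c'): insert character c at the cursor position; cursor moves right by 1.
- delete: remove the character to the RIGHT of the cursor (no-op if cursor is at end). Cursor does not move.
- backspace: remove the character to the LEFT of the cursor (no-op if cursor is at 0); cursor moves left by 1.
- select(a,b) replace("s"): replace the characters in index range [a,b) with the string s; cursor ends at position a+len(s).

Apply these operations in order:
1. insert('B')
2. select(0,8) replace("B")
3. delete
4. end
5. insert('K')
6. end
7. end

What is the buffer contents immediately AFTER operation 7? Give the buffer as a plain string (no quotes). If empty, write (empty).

Answer: BK

Derivation:
After op 1 (insert('B')): buf='BNPYGPAV' cursor=1
After op 2 (select(0,8) replace("B")): buf='B' cursor=1
After op 3 (delete): buf='B' cursor=1
After op 4 (end): buf='B' cursor=1
After op 5 (insert('K')): buf='BK' cursor=2
After op 6 (end): buf='BK' cursor=2
After op 7 (end): buf='BK' cursor=2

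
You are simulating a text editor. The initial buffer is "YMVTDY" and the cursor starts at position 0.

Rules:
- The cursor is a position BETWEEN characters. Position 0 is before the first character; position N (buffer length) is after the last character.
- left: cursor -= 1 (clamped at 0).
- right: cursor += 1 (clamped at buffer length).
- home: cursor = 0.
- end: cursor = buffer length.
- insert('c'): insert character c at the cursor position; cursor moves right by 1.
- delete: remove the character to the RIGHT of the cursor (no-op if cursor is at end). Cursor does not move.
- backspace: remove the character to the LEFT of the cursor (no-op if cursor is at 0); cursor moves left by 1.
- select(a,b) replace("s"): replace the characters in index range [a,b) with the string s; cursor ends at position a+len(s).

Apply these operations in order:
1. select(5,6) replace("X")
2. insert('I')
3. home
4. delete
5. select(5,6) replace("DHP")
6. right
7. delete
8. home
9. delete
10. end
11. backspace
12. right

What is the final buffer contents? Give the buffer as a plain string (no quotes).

After op 1 (select(5,6) replace("X")): buf='YMVTDX' cursor=6
After op 2 (insert('I')): buf='YMVTDXI' cursor=7
After op 3 (home): buf='YMVTDXI' cursor=0
After op 4 (delete): buf='MVTDXI' cursor=0
After op 5 (select(5,6) replace("DHP")): buf='MVTDXDHP' cursor=8
After op 6 (right): buf='MVTDXDHP' cursor=8
After op 7 (delete): buf='MVTDXDHP' cursor=8
After op 8 (home): buf='MVTDXDHP' cursor=0
After op 9 (delete): buf='VTDXDHP' cursor=0
After op 10 (end): buf='VTDXDHP' cursor=7
After op 11 (backspace): buf='VTDXDH' cursor=6
After op 12 (right): buf='VTDXDH' cursor=6

Answer: VTDXDH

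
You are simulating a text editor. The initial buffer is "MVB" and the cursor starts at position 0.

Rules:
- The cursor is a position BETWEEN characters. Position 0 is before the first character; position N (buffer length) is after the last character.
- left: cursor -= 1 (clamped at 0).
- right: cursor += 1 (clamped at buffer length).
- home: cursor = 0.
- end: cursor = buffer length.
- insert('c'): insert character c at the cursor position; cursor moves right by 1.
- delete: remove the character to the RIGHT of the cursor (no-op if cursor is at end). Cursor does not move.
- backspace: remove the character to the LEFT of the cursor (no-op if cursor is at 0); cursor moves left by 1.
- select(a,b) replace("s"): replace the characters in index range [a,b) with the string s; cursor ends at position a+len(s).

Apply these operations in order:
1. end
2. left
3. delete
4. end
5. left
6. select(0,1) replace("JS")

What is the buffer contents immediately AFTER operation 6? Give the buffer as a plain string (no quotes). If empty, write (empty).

After op 1 (end): buf='MVB' cursor=3
After op 2 (left): buf='MVB' cursor=2
After op 3 (delete): buf='MV' cursor=2
After op 4 (end): buf='MV' cursor=2
After op 5 (left): buf='MV' cursor=1
After op 6 (select(0,1) replace("JS")): buf='JSV' cursor=2

Answer: JSV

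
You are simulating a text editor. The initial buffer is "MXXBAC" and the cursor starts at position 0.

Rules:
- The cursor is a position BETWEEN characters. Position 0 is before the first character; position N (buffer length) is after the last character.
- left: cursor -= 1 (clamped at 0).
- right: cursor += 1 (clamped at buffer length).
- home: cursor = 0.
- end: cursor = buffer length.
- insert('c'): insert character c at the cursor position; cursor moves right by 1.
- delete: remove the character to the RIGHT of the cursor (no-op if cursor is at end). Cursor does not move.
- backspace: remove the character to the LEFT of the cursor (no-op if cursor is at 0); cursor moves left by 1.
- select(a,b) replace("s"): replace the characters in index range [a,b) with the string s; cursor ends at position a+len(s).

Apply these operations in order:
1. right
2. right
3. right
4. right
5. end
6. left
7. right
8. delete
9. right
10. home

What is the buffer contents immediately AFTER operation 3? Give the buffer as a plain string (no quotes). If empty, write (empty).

Answer: MXXBAC

Derivation:
After op 1 (right): buf='MXXBAC' cursor=1
After op 2 (right): buf='MXXBAC' cursor=2
After op 3 (right): buf='MXXBAC' cursor=3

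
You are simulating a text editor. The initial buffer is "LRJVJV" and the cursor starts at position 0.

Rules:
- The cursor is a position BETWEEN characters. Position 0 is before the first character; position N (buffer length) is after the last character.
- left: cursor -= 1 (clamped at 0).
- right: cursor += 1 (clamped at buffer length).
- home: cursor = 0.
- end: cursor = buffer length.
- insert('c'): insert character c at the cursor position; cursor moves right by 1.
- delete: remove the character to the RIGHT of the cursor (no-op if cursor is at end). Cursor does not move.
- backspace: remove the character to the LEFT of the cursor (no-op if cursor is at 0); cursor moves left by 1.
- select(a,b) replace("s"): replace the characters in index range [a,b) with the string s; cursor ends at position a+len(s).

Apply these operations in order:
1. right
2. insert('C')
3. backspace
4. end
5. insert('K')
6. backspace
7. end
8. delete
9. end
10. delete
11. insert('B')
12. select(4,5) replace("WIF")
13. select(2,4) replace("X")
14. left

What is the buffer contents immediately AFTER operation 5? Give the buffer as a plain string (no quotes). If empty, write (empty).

After op 1 (right): buf='LRJVJV' cursor=1
After op 2 (insert('C')): buf='LCRJVJV' cursor=2
After op 3 (backspace): buf='LRJVJV' cursor=1
After op 4 (end): buf='LRJVJV' cursor=6
After op 5 (insert('K')): buf='LRJVJVK' cursor=7

Answer: LRJVJVK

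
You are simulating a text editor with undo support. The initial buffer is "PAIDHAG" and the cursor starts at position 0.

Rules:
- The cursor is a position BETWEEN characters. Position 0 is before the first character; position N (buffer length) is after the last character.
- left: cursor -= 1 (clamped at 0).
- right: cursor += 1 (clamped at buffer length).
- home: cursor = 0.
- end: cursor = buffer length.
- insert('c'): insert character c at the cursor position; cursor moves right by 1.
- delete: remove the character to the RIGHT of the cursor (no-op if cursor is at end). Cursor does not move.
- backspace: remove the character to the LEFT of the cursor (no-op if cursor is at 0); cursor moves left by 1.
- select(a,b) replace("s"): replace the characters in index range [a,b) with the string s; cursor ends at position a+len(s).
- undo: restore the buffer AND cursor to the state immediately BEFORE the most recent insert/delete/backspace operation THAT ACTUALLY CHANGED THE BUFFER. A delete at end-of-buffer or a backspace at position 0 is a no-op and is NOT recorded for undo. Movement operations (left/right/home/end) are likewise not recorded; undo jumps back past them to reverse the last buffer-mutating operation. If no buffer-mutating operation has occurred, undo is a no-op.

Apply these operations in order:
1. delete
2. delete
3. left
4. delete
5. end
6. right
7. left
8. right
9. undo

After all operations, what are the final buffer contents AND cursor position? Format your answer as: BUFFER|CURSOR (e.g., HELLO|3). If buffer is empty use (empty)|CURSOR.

Answer: IDHAG|0

Derivation:
After op 1 (delete): buf='AIDHAG' cursor=0
After op 2 (delete): buf='IDHAG' cursor=0
After op 3 (left): buf='IDHAG' cursor=0
After op 4 (delete): buf='DHAG' cursor=0
After op 5 (end): buf='DHAG' cursor=4
After op 6 (right): buf='DHAG' cursor=4
After op 7 (left): buf='DHAG' cursor=3
After op 8 (right): buf='DHAG' cursor=4
After op 9 (undo): buf='IDHAG' cursor=0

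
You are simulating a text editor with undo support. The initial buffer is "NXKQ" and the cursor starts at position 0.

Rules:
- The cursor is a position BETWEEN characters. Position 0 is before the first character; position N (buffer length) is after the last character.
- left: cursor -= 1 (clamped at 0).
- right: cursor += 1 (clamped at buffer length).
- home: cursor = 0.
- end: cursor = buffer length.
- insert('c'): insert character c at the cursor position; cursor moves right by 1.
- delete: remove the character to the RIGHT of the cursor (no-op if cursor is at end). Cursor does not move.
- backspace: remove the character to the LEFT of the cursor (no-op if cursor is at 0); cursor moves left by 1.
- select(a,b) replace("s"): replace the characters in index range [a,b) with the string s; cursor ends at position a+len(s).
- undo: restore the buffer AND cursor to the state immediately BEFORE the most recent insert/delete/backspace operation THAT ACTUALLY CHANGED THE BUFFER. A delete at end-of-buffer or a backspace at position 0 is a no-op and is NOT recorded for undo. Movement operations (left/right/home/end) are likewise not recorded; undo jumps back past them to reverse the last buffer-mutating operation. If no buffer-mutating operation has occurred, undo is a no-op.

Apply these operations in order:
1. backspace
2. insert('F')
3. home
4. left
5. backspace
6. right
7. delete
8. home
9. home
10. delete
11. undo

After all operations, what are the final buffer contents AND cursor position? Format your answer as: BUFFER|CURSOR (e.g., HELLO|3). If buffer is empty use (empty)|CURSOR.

Answer: FXKQ|0

Derivation:
After op 1 (backspace): buf='NXKQ' cursor=0
After op 2 (insert('F')): buf='FNXKQ' cursor=1
After op 3 (home): buf='FNXKQ' cursor=0
After op 4 (left): buf='FNXKQ' cursor=0
After op 5 (backspace): buf='FNXKQ' cursor=0
After op 6 (right): buf='FNXKQ' cursor=1
After op 7 (delete): buf='FXKQ' cursor=1
After op 8 (home): buf='FXKQ' cursor=0
After op 9 (home): buf='FXKQ' cursor=0
After op 10 (delete): buf='XKQ' cursor=0
After op 11 (undo): buf='FXKQ' cursor=0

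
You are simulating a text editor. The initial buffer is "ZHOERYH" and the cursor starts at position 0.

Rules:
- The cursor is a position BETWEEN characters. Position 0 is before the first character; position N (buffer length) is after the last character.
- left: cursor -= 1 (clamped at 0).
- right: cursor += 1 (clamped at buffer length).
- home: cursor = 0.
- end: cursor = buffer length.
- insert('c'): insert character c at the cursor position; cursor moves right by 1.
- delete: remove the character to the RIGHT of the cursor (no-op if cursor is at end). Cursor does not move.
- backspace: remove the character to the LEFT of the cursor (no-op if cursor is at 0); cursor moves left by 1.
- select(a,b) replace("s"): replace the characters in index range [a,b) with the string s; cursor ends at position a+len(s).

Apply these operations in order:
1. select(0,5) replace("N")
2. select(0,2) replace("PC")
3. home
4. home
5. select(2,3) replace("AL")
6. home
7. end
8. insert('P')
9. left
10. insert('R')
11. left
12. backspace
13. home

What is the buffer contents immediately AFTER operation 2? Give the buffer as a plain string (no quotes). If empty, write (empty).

After op 1 (select(0,5) replace("N")): buf='NYH' cursor=1
After op 2 (select(0,2) replace("PC")): buf='PCH' cursor=2

Answer: PCH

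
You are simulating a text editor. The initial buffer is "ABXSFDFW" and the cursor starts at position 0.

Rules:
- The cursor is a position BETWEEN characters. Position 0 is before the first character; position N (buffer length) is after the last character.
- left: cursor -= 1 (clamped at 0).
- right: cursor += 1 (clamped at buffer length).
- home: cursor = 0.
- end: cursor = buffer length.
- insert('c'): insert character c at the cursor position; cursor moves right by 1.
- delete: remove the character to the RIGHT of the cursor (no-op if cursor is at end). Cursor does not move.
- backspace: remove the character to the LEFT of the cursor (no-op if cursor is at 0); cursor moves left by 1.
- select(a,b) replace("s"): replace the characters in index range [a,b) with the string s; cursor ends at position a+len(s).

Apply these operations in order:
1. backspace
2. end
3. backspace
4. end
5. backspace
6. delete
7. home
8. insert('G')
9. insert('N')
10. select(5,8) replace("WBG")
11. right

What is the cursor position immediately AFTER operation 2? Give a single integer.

After op 1 (backspace): buf='ABXSFDFW' cursor=0
After op 2 (end): buf='ABXSFDFW' cursor=8

Answer: 8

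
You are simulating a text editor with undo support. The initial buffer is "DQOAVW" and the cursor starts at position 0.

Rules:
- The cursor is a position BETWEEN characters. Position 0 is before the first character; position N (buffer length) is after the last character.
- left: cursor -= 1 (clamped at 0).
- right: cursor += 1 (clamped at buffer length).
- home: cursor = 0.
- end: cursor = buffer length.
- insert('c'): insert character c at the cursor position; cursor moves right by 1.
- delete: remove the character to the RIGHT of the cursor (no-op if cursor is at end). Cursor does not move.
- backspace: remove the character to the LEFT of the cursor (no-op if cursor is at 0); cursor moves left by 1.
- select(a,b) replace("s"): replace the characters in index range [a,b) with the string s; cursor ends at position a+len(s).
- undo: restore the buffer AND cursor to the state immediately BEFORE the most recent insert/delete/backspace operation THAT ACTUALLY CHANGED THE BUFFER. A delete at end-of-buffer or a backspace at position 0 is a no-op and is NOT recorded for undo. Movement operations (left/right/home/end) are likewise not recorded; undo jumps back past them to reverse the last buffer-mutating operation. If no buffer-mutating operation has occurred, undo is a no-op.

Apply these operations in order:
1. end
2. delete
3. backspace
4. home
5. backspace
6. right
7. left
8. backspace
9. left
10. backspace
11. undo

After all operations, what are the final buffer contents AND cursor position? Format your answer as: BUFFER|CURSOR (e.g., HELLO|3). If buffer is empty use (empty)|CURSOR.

After op 1 (end): buf='DQOAVW' cursor=6
After op 2 (delete): buf='DQOAVW' cursor=6
After op 3 (backspace): buf='DQOAV' cursor=5
After op 4 (home): buf='DQOAV' cursor=0
After op 5 (backspace): buf='DQOAV' cursor=0
After op 6 (right): buf='DQOAV' cursor=1
After op 7 (left): buf='DQOAV' cursor=0
After op 8 (backspace): buf='DQOAV' cursor=0
After op 9 (left): buf='DQOAV' cursor=0
After op 10 (backspace): buf='DQOAV' cursor=0
After op 11 (undo): buf='DQOAVW' cursor=6

Answer: DQOAVW|6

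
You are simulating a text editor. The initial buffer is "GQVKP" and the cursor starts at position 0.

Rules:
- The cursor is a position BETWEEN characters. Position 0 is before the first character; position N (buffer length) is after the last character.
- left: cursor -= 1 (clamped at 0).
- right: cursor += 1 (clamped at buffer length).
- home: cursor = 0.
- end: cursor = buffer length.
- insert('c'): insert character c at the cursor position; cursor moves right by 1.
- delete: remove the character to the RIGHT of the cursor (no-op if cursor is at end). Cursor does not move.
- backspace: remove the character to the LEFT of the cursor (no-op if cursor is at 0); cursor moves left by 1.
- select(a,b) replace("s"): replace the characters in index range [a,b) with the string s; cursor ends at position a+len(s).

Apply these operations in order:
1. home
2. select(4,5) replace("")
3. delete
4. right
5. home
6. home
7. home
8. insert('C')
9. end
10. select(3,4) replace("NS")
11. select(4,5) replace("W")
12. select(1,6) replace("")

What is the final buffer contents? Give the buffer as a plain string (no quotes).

Answer: C

Derivation:
After op 1 (home): buf='GQVKP' cursor=0
After op 2 (select(4,5) replace("")): buf='GQVK' cursor=4
After op 3 (delete): buf='GQVK' cursor=4
After op 4 (right): buf='GQVK' cursor=4
After op 5 (home): buf='GQVK' cursor=0
After op 6 (home): buf='GQVK' cursor=0
After op 7 (home): buf='GQVK' cursor=0
After op 8 (insert('C')): buf='CGQVK' cursor=1
After op 9 (end): buf='CGQVK' cursor=5
After op 10 (select(3,4) replace("NS")): buf='CGQNSK' cursor=5
After op 11 (select(4,5) replace("W")): buf='CGQNWK' cursor=5
After op 12 (select(1,6) replace("")): buf='C' cursor=1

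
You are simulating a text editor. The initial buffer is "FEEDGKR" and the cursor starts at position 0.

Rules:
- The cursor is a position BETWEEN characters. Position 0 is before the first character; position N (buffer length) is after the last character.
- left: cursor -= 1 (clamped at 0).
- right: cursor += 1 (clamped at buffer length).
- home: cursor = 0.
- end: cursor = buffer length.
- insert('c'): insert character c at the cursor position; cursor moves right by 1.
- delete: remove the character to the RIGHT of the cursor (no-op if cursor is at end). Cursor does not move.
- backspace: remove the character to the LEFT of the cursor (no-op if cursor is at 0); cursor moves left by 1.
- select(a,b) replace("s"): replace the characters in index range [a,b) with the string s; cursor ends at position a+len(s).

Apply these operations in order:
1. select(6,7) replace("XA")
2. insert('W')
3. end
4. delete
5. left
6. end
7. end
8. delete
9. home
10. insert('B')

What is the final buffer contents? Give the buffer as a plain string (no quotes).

Answer: BFEEDGKXAW

Derivation:
After op 1 (select(6,7) replace("XA")): buf='FEEDGKXA' cursor=8
After op 2 (insert('W')): buf='FEEDGKXAW' cursor=9
After op 3 (end): buf='FEEDGKXAW' cursor=9
After op 4 (delete): buf='FEEDGKXAW' cursor=9
After op 5 (left): buf='FEEDGKXAW' cursor=8
After op 6 (end): buf='FEEDGKXAW' cursor=9
After op 7 (end): buf='FEEDGKXAW' cursor=9
After op 8 (delete): buf='FEEDGKXAW' cursor=9
After op 9 (home): buf='FEEDGKXAW' cursor=0
After op 10 (insert('B')): buf='BFEEDGKXAW' cursor=1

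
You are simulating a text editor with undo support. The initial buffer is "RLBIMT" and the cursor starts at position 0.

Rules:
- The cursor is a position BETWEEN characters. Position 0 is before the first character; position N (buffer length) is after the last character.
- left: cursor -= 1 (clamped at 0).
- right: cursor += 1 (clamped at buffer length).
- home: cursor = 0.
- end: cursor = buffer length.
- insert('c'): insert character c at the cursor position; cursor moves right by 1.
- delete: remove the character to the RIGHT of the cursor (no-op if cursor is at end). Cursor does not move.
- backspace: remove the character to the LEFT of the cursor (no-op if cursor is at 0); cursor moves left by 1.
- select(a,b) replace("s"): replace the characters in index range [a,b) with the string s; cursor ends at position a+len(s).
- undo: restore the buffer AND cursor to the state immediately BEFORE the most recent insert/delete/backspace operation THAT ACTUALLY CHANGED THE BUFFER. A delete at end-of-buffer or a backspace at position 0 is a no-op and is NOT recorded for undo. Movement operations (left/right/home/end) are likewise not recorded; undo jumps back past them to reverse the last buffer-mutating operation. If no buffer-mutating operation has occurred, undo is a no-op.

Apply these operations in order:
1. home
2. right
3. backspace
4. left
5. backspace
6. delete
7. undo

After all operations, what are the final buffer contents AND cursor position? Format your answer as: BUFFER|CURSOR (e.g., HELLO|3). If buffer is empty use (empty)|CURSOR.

Answer: LBIMT|0

Derivation:
After op 1 (home): buf='RLBIMT' cursor=0
After op 2 (right): buf='RLBIMT' cursor=1
After op 3 (backspace): buf='LBIMT' cursor=0
After op 4 (left): buf='LBIMT' cursor=0
After op 5 (backspace): buf='LBIMT' cursor=0
After op 6 (delete): buf='BIMT' cursor=0
After op 7 (undo): buf='LBIMT' cursor=0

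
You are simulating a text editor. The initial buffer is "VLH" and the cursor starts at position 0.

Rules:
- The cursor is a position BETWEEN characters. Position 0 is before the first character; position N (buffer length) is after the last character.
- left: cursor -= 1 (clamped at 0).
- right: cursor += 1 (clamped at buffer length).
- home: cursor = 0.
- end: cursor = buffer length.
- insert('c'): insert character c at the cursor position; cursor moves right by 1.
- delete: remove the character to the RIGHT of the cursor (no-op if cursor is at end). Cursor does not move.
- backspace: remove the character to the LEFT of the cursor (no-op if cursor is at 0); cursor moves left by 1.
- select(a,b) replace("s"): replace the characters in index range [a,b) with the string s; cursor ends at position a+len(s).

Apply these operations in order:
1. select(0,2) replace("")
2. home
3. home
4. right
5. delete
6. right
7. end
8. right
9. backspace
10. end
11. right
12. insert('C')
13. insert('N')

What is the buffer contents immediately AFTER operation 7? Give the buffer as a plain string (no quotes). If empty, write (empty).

Answer: H

Derivation:
After op 1 (select(0,2) replace("")): buf='H' cursor=0
After op 2 (home): buf='H' cursor=0
After op 3 (home): buf='H' cursor=0
After op 4 (right): buf='H' cursor=1
After op 5 (delete): buf='H' cursor=1
After op 6 (right): buf='H' cursor=1
After op 7 (end): buf='H' cursor=1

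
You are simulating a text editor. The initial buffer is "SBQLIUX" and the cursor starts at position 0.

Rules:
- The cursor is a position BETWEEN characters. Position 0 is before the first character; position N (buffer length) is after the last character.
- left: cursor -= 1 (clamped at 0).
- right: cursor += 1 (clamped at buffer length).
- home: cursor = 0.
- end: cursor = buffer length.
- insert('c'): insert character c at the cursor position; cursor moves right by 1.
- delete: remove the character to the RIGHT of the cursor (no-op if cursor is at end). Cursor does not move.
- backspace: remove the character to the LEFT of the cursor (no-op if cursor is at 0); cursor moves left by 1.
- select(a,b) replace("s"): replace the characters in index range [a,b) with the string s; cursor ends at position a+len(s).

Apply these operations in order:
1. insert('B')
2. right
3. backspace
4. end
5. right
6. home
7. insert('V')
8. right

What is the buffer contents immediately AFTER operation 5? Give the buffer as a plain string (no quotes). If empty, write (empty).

After op 1 (insert('B')): buf='BSBQLIUX' cursor=1
After op 2 (right): buf='BSBQLIUX' cursor=2
After op 3 (backspace): buf='BBQLIUX' cursor=1
After op 4 (end): buf='BBQLIUX' cursor=7
After op 5 (right): buf='BBQLIUX' cursor=7

Answer: BBQLIUX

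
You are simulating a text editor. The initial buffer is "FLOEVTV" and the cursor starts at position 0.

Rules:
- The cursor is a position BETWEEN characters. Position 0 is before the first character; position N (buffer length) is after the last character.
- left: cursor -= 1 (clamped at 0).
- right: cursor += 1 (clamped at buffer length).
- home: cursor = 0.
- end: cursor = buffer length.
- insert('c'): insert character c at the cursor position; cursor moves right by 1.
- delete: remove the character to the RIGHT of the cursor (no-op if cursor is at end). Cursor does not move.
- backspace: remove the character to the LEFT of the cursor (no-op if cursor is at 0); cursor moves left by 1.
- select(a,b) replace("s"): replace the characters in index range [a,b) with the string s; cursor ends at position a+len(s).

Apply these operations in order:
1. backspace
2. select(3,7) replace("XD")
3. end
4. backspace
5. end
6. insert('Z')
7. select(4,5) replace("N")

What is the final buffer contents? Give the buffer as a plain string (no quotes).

After op 1 (backspace): buf='FLOEVTV' cursor=0
After op 2 (select(3,7) replace("XD")): buf='FLOXD' cursor=5
After op 3 (end): buf='FLOXD' cursor=5
After op 4 (backspace): buf='FLOX' cursor=4
After op 5 (end): buf='FLOX' cursor=4
After op 6 (insert('Z')): buf='FLOXZ' cursor=5
After op 7 (select(4,5) replace("N")): buf='FLOXN' cursor=5

Answer: FLOXN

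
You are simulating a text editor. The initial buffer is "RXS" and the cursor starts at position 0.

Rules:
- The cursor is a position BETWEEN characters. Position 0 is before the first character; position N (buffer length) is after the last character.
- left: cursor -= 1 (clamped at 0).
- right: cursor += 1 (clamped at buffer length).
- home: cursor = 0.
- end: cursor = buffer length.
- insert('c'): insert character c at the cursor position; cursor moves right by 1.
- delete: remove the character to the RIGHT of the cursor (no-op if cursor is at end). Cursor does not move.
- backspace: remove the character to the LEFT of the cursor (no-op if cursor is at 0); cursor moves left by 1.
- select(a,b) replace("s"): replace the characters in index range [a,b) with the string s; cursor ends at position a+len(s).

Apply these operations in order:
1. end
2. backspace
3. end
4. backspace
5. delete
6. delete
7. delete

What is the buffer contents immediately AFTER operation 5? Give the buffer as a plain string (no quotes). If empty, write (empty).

Answer: R

Derivation:
After op 1 (end): buf='RXS' cursor=3
After op 2 (backspace): buf='RX' cursor=2
After op 3 (end): buf='RX' cursor=2
After op 4 (backspace): buf='R' cursor=1
After op 5 (delete): buf='R' cursor=1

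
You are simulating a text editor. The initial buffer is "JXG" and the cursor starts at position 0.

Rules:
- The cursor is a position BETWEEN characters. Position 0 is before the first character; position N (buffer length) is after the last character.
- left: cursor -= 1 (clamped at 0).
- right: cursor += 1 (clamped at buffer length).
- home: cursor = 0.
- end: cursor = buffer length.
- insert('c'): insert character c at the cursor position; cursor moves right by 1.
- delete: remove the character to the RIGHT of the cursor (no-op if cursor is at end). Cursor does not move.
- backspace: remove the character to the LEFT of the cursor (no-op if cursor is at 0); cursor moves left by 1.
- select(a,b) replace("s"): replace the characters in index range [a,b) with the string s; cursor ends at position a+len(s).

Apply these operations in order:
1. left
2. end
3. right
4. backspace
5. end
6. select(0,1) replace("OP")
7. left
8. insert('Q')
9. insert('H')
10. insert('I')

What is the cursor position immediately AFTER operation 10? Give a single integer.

After op 1 (left): buf='JXG' cursor=0
After op 2 (end): buf='JXG' cursor=3
After op 3 (right): buf='JXG' cursor=3
After op 4 (backspace): buf='JX' cursor=2
After op 5 (end): buf='JX' cursor=2
After op 6 (select(0,1) replace("OP")): buf='OPX' cursor=2
After op 7 (left): buf='OPX' cursor=1
After op 8 (insert('Q')): buf='OQPX' cursor=2
After op 9 (insert('H')): buf='OQHPX' cursor=3
After op 10 (insert('I')): buf='OQHIPX' cursor=4

Answer: 4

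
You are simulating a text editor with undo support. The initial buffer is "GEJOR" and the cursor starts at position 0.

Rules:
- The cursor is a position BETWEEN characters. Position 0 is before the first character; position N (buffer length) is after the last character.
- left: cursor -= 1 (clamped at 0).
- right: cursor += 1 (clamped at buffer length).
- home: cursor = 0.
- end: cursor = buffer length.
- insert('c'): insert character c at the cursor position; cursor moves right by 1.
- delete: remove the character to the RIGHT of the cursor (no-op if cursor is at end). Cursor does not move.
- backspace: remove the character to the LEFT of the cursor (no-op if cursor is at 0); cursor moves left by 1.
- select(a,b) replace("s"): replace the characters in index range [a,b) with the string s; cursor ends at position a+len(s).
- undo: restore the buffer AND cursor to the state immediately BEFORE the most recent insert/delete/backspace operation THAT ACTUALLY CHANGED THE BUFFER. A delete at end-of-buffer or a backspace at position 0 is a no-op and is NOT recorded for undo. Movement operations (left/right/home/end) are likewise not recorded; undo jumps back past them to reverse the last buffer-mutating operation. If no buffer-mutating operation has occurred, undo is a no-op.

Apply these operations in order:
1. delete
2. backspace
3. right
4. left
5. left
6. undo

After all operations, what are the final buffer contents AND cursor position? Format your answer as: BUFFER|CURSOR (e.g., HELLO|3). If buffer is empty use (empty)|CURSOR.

After op 1 (delete): buf='EJOR' cursor=0
After op 2 (backspace): buf='EJOR' cursor=0
After op 3 (right): buf='EJOR' cursor=1
After op 4 (left): buf='EJOR' cursor=0
After op 5 (left): buf='EJOR' cursor=0
After op 6 (undo): buf='GEJOR' cursor=0

Answer: GEJOR|0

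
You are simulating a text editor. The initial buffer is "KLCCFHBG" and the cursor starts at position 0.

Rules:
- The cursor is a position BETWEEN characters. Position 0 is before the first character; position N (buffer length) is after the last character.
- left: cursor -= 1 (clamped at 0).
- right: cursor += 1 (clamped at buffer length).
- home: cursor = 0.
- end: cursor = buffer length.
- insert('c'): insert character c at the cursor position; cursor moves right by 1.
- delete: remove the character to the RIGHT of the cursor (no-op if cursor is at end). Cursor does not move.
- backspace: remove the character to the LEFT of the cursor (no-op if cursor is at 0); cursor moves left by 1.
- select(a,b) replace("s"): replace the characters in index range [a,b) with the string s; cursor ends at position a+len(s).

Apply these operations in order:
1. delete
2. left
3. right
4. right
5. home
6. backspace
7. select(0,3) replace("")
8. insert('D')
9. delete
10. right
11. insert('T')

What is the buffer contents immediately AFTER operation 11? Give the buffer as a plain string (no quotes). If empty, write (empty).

Answer: DHTBG

Derivation:
After op 1 (delete): buf='LCCFHBG' cursor=0
After op 2 (left): buf='LCCFHBG' cursor=0
After op 3 (right): buf='LCCFHBG' cursor=1
After op 4 (right): buf='LCCFHBG' cursor=2
After op 5 (home): buf='LCCFHBG' cursor=0
After op 6 (backspace): buf='LCCFHBG' cursor=0
After op 7 (select(0,3) replace("")): buf='FHBG' cursor=0
After op 8 (insert('D')): buf='DFHBG' cursor=1
After op 9 (delete): buf='DHBG' cursor=1
After op 10 (right): buf='DHBG' cursor=2
After op 11 (insert('T')): buf='DHTBG' cursor=3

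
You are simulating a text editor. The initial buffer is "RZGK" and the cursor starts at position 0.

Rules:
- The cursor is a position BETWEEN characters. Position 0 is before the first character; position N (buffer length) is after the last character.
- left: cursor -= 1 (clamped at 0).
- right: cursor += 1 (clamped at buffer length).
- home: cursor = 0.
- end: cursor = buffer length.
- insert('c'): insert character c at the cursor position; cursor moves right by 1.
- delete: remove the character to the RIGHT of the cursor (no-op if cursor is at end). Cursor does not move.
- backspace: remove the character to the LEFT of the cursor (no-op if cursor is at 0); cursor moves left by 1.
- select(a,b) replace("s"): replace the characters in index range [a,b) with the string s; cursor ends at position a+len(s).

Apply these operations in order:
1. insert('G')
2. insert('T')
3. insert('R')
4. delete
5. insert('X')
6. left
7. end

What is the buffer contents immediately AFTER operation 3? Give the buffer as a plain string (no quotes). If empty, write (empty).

Answer: GTRRZGK

Derivation:
After op 1 (insert('G')): buf='GRZGK' cursor=1
After op 2 (insert('T')): buf='GTRZGK' cursor=2
After op 3 (insert('R')): buf='GTRRZGK' cursor=3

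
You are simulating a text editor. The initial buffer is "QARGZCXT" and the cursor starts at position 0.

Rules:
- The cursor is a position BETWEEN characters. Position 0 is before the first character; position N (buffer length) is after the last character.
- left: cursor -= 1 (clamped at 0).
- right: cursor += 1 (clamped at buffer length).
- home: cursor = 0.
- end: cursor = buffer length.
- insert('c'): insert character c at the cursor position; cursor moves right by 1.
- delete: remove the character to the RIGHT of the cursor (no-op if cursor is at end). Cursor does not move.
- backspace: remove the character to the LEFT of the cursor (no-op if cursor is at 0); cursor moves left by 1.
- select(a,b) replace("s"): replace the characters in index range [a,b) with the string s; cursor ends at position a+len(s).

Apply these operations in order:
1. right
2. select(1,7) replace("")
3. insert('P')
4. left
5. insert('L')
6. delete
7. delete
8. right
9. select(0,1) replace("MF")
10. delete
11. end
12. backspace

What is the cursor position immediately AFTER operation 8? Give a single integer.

After op 1 (right): buf='QARGZCXT' cursor=1
After op 2 (select(1,7) replace("")): buf='QT' cursor=1
After op 3 (insert('P')): buf='QPT' cursor=2
After op 4 (left): buf='QPT' cursor=1
After op 5 (insert('L')): buf='QLPT' cursor=2
After op 6 (delete): buf='QLT' cursor=2
After op 7 (delete): buf='QL' cursor=2
After op 8 (right): buf='QL' cursor=2

Answer: 2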